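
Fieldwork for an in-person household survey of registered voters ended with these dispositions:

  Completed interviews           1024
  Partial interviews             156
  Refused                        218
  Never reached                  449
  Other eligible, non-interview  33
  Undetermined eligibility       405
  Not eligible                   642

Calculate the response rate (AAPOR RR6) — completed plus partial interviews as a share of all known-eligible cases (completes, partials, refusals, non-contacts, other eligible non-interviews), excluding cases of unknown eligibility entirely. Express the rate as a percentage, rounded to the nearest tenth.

62.8%

Top: 1024 + 156 = 1180
Denominator: 1024 + 156 + 218 + 449 + 33 = 1880
RR6 = 1180 / 1880 = 0.6277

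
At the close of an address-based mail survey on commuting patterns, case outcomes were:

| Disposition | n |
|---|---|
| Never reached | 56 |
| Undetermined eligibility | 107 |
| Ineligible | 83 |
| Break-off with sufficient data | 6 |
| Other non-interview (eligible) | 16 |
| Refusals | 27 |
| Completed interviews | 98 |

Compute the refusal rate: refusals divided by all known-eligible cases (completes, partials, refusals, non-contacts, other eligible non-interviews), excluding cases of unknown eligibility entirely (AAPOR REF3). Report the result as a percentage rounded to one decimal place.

Top: 27
Denom: 98 + 6 + 27 + 56 + 16 = 203
REF3 = 27 / 203 = 0.1330

13.3%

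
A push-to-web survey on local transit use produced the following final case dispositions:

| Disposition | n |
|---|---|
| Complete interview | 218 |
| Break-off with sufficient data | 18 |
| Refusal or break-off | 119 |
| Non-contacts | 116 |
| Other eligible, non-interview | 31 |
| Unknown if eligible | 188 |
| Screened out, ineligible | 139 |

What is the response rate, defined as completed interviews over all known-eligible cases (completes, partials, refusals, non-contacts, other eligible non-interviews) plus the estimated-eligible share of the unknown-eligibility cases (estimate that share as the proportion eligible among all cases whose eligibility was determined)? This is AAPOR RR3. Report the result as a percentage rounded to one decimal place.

33.6%

Numerator = 218
Known eligible = 218 + 18 + 119 + 116 + 31 = 502
e = 502 / (502 + 139) = 502 / 641 = 0.7832
Eligible share of unknowns = 0.7832 × 188 = 147.24
Denominator = 502 + 147.24 = 649.24
RR3 = 218 / 649.24 = 0.3358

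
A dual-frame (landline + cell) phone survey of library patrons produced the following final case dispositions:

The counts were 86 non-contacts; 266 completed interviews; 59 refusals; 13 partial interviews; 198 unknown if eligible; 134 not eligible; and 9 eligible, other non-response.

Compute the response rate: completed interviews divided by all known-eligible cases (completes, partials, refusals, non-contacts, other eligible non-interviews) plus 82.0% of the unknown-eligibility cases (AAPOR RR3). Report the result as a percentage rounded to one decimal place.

Numerator = 266
Known eligible = 266 + 13 + 59 + 86 + 9 = 433
e × U = 0.8200 × 198 = 162.36
Base = 433 + 162.36 = 595.36
RR3 = 266 / 595.36 = 0.4468

44.7%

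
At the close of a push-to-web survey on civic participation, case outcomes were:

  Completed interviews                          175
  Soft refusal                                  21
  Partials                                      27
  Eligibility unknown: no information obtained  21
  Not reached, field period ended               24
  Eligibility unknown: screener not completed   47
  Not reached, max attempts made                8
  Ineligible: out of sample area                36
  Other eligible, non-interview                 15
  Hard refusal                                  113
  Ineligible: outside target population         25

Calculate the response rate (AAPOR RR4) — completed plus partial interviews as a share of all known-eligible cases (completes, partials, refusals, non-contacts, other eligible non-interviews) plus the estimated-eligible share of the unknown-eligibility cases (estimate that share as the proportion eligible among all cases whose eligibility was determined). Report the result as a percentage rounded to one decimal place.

Refusals = 113 + 21 = 134
No answer / not reached = 24 + 8 = 32
Eligibility not determined = 47 + 21 = 68
Screened out, ineligible = 25 + 36 = 61
Num: 175 + 27 = 202
Known eligible: 175 + 27 + 134 + 32 + 15 = 383
e = 383 / (383 + 61) = 383 / 444 = 0.8626
Eligible share of unknowns: 0.8626 × 68 = 58.66
Denom: 383 + 58.66 = 441.66
RR4 = 202 / 441.66 = 0.4574

45.7%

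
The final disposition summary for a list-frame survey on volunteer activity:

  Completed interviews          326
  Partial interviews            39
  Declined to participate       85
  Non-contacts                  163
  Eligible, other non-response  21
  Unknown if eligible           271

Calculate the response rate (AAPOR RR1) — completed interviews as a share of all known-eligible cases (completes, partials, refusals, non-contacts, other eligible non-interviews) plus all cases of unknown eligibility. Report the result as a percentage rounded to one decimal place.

36.0%

Top → 326
Base → 326 + 39 + 85 + 163 + 21 + 271 = 905
RR1 = 326 / 905 = 0.3602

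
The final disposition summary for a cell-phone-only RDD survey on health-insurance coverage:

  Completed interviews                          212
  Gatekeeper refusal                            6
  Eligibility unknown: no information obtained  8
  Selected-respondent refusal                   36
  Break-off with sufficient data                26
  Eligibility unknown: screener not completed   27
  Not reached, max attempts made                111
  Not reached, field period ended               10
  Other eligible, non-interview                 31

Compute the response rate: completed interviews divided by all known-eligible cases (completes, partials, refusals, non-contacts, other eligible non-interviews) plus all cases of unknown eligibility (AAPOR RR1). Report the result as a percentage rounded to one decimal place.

Refusals = 6 + 36 = 42
No answer / not reached = 10 + 111 = 121
Unknown eligibility = 27 + 8 = 35
Num → 212
Denom → 212 + 26 + 42 + 121 + 31 + 35 = 467
RR1 = 212 / 467 = 0.4540

45.4%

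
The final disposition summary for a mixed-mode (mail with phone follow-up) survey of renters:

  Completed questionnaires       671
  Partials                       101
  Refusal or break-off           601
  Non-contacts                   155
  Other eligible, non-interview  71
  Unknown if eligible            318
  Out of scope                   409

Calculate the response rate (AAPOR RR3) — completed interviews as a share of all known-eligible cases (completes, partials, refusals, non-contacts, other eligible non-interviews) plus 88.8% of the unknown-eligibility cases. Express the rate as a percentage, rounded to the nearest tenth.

35.7%

Num = 671
Eligible (known) = 671 + 101 + 601 + 155 + 71 = 1599
Estimated eligible among unknowns = 0.8880 × 318 = 282.38
Base = 1599 + 282.38 = 1881.38
RR3 = 671 / 1881.38 = 0.3567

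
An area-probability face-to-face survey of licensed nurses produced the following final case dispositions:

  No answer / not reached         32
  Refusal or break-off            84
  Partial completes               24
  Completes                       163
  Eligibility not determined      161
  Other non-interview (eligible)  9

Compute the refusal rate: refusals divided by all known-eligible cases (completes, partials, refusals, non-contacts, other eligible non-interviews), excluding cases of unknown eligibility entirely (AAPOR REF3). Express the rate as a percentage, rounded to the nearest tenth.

26.9%

Num → 84
Denom → 163 + 24 + 84 + 32 + 9 = 312
REF3 = 84 / 312 = 0.2692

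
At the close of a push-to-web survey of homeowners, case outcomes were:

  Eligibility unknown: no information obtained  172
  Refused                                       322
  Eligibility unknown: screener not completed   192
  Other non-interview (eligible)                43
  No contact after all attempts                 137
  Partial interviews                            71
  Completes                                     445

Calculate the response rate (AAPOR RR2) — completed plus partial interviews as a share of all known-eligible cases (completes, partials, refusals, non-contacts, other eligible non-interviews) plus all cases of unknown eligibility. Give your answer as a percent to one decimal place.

Unknown if eligible = 192 + 172 = 364
Top → 445 + 71 = 516
Denominator → 445 + 71 + 322 + 137 + 43 + 364 = 1382
RR2 = 516 / 1382 = 0.3734

37.3%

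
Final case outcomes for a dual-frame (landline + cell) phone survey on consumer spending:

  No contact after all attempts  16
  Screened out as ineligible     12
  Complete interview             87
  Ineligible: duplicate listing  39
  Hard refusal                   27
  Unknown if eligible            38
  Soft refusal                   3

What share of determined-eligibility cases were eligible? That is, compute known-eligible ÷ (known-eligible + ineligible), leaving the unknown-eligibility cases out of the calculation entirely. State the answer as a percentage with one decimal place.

72.3%

Refused = 27 + 3 = 30
Not eligible = 12 + 39 = 51
Determined eligible: 87 + 30 + 16 = 133
e = 133 / (133 + 51) = 133 / 184 = 0.7228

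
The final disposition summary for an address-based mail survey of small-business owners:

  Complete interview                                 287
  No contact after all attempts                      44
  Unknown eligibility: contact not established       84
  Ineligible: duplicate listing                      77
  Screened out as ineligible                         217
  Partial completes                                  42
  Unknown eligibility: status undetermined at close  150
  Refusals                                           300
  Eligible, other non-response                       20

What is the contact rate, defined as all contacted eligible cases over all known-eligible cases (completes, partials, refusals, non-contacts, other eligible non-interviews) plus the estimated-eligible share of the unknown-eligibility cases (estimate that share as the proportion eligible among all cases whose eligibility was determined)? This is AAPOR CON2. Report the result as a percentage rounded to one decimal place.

75.7%

Undetermined eligibility = 84 + 150 = 234
Screened out, ineligible = 217 + 77 = 294
Numerator: 287 + 42 + 300 + 20 = 649
Known eligible: 287 + 42 + 300 + 44 + 20 = 693
e = 693 / (693 + 294) = 693 / 987 = 0.7021
e × U: 0.7021 × 234 = 164.29
Denominator: 693 + 164.29 = 857.29
CON2 = 649 / 857.29 = 0.7570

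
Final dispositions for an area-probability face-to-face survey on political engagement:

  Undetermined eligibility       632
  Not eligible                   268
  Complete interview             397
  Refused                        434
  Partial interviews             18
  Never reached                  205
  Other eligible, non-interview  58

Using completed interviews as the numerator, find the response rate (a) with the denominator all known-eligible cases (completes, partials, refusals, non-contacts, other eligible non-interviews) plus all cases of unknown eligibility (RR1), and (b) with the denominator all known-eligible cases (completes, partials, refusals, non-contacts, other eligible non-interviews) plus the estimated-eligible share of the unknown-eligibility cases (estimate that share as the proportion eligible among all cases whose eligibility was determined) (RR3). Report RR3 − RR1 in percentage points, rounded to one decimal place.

1.7

Numerator = 397
Base = 397 + 18 + 434 + 205 + 58 + 632 = 1744
RR1 = 397 / 1744 = 0.2276
Known eligible = 397 + 18 + 434 + 205 + 58 = 1112
e = 1112 / (1112 + 268) = 1112 / 1380 = 0.8058
Estimated eligible among unknowns = 0.8058 × 632 = 509.27
Base = 1112 + 509.27 = 1621.27
RR3 = 397 / 1621.27 = 0.2449
Difference = 24.49 − 22.76 = 1.73 percentage points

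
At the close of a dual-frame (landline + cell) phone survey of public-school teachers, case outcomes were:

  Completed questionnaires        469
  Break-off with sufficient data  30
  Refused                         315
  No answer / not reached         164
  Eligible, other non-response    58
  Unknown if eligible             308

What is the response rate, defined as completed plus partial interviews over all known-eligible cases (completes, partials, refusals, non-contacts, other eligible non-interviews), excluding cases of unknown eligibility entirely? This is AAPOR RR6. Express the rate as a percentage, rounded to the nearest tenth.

48.2%

Num: 469 + 30 = 499
Base: 469 + 30 + 315 + 164 + 58 = 1036
RR6 = 499 / 1036 = 0.4817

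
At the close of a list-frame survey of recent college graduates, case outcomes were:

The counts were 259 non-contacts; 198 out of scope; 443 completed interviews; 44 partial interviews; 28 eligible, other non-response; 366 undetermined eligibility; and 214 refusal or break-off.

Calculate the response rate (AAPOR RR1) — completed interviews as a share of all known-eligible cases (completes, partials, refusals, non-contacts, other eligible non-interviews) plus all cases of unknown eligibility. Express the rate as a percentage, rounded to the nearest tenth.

Top: 443
Base: 443 + 44 + 214 + 259 + 28 + 366 = 1354
RR1 = 443 / 1354 = 0.3272

32.7%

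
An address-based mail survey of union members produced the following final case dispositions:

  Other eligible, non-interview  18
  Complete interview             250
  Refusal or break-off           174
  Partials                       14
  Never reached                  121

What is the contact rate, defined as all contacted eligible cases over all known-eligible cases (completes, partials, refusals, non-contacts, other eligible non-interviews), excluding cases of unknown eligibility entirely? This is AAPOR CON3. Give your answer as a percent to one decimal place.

Numerator: 250 + 14 + 174 + 18 = 456
Denominator: 250 + 14 + 174 + 121 + 18 = 577
CON3 = 456 / 577 = 0.7903

79.0%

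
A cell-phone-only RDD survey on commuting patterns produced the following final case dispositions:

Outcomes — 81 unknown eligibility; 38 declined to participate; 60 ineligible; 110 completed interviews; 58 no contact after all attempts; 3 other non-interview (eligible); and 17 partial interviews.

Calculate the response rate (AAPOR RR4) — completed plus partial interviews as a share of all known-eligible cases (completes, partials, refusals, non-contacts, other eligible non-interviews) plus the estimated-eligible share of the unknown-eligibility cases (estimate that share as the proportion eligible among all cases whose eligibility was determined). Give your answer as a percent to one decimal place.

43.8%

Num = 110 + 17 = 127
Eligible (known) = 110 + 17 + 38 + 58 + 3 = 226
e = 226 / (226 + 60) = 226 / 286 = 0.7902
e × U = 0.7902 × 81 = 64.01
Denom = 226 + 64.01 = 290.01
RR4 = 127 / 290.01 = 0.4379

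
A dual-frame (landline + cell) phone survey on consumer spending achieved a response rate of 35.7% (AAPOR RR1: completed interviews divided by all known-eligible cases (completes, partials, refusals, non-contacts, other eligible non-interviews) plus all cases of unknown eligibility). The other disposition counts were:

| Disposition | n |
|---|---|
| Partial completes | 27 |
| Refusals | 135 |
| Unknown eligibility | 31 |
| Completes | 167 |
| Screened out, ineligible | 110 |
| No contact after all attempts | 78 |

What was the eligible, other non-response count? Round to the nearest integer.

RR1 = 167 / D = 0.357
D = 167 / 0.357 = 467.8
Other denominator terms total 438
eligible, other non-response = 467.8 − 438 ≈ 30

30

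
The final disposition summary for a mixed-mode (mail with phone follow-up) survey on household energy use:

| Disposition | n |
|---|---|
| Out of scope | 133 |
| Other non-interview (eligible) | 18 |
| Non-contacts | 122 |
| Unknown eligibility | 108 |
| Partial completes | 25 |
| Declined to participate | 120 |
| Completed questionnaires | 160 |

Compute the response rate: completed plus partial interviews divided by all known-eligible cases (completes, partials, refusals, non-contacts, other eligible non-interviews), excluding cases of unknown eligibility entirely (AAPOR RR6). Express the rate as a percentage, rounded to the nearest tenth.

Numerator = 160 + 25 = 185
Denominator = 160 + 25 + 120 + 122 + 18 = 445
RR6 = 185 / 445 = 0.4157

41.6%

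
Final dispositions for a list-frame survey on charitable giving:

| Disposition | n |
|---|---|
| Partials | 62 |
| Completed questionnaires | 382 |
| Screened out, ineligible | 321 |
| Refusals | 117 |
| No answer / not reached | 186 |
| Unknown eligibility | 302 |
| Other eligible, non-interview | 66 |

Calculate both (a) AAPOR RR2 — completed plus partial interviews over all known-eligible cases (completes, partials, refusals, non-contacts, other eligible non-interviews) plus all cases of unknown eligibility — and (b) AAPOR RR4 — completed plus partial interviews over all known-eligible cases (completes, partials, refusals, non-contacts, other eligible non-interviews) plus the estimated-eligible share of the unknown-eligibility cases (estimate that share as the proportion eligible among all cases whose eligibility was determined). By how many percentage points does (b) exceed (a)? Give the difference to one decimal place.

Numerator → 382 + 62 = 444
Denominator → 382 + 62 + 117 + 186 + 66 + 302 = 1115
RR2 = 444 / 1115 = 0.3982
Determined eligible → 382 + 62 + 117 + 186 + 66 = 813
e = 813 / (813 + 321) = 813 / 1134 = 0.7169
Estimated eligible among unknowns → 0.7169 × 302 = 216.50
Denominator → 813 + 216.50 = 1029.50
RR4 = 444 / 1029.50 = 0.4313
Difference = 43.13 − 39.82 = 3.31 percentage points

3.3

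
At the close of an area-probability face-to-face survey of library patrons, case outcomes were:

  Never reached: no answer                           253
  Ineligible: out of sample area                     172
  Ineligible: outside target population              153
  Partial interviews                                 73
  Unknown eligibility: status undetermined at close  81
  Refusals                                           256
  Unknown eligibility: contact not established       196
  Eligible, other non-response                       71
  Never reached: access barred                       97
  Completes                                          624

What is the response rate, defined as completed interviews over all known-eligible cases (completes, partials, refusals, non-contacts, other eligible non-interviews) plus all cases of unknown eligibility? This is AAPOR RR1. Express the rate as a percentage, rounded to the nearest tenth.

Never reached = 253 + 97 = 350
Undetermined eligibility = 196 + 81 = 277
Not eligible = 153 + 172 = 325
Num: 624
Denominator: 624 + 73 + 256 + 350 + 71 + 277 = 1651
RR1 = 624 / 1651 = 0.3780

37.8%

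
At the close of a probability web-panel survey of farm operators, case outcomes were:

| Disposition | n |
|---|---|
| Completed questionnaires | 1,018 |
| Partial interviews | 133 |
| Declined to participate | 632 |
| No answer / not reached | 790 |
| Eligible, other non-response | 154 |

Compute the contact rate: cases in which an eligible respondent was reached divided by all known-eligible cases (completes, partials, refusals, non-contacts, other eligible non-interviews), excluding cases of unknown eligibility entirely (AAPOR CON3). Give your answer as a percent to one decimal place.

71.0%

Num = 1018 + 133 + 632 + 154 = 1937
Denom = 1018 + 133 + 632 + 790 + 154 = 2727
CON3 = 1937 / 2727 = 0.7103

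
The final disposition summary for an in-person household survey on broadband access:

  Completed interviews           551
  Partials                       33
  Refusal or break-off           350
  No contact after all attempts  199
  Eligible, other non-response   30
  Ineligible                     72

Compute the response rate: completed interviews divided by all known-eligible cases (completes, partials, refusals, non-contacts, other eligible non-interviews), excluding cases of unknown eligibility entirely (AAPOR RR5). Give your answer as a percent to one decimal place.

47.4%

Num: 551
Denominator: 551 + 33 + 350 + 199 + 30 = 1163
RR5 = 551 / 1163 = 0.4738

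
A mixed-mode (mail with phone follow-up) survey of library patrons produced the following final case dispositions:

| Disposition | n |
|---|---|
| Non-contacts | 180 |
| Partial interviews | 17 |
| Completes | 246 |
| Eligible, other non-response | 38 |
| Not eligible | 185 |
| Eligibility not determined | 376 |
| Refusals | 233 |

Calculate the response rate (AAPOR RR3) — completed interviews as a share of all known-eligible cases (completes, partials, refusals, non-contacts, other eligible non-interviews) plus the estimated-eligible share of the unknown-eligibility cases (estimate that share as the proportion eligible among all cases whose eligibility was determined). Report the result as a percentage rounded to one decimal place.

Numerator = 246
Determined eligible = 246 + 17 + 233 + 180 + 38 = 714
e = 714 / (714 + 185) = 714 / 899 = 0.7942
Eligible share of unknowns = 0.7942 × 376 = 298.62
Denom = 714 + 298.62 = 1012.62
RR3 = 246 / 1012.62 = 0.2429

24.3%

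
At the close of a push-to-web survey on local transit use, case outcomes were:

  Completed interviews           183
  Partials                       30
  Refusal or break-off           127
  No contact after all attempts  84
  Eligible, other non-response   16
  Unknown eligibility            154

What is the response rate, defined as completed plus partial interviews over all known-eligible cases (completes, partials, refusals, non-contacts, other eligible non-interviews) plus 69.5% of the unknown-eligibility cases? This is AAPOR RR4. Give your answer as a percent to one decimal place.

38.9%

Num: 183 + 30 = 213
Determined eligible: 183 + 30 + 127 + 84 + 16 = 440
Eligible share of unknowns: 0.6950 × 154 = 107.03
Denominator: 440 + 107.03 = 547.03
RR4 = 213 / 547.03 = 0.3894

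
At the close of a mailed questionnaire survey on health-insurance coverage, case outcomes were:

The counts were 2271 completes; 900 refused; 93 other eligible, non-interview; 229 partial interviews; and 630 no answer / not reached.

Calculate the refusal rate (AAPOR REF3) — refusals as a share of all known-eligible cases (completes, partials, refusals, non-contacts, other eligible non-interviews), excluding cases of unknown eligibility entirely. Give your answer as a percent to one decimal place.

Num → 900
Base → 2271 + 229 + 900 + 630 + 93 = 4123
REF3 = 900 / 4123 = 0.2183

21.8%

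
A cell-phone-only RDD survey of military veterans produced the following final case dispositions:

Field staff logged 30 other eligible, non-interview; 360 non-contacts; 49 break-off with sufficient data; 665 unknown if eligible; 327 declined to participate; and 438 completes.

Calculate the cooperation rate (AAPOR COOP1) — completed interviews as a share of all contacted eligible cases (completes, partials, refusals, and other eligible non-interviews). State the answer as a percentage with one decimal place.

Top: 438
Base: 438 + 49 + 327 + 30 = 844
COOP1 = 438 / 844 = 0.5190

51.9%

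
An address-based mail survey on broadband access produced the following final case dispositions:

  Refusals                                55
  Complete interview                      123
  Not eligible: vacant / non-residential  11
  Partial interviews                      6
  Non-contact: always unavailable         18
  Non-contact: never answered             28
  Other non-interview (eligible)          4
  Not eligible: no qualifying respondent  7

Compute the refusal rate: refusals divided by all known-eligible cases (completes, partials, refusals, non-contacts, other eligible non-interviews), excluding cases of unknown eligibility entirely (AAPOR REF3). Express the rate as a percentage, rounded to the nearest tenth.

Non-contacts = 28 + 18 = 46
Screened out, ineligible = 7 + 11 = 18
Top = 55
Denom = 123 + 6 + 55 + 46 + 4 = 234
REF3 = 55 / 234 = 0.2350

23.5%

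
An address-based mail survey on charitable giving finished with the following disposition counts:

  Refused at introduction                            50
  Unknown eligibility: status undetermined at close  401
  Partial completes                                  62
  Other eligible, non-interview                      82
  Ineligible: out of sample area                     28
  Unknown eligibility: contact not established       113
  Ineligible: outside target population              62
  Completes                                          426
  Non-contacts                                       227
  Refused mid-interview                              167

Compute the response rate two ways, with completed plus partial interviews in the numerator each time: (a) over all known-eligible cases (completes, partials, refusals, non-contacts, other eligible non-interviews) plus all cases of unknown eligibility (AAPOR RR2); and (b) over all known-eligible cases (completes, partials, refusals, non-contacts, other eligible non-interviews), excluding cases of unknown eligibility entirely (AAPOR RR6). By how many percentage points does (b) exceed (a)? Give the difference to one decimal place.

16.2

Refusals = 50 + 167 = 217
Eligibility not determined = 113 + 401 = 514
Not eligible = 62 + 28 = 90
Num → 426 + 62 = 488
Denom → 426 + 62 + 217 + 227 + 82 + 514 = 1528
RR2 = 488 / 1528 = 0.3194
Denom → 426 + 62 + 217 + 227 + 82 = 1014
RR6 = 488 / 1014 = 0.4813
Difference = 48.13 − 31.94 = 16.19 percentage points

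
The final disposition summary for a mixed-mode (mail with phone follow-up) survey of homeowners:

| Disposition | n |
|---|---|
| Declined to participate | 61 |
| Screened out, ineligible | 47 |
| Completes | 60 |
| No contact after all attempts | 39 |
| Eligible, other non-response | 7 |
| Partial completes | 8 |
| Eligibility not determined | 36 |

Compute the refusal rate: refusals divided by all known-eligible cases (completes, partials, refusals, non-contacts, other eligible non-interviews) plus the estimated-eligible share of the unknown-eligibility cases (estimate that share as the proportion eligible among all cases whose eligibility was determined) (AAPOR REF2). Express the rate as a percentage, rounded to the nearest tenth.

Top = 61
Eligible (known) = 60 + 8 + 61 + 39 + 7 = 175
e = 175 / (175 + 47) = 175 / 222 = 0.7883
Estimated eligible among unknowns = 0.7883 × 36 = 28.38
Denom = 175 + 28.38 = 203.38
REF2 = 61 / 203.38 = 0.2999

30.0%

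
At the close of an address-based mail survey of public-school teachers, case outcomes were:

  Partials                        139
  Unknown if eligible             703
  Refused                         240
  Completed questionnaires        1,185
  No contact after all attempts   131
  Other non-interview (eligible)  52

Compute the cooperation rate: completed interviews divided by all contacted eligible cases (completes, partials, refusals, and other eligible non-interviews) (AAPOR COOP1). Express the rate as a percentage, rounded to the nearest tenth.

73.3%

Numerator: 1185
Denominator: 1185 + 139 + 240 + 52 = 1616
COOP1 = 1185 / 1616 = 0.7333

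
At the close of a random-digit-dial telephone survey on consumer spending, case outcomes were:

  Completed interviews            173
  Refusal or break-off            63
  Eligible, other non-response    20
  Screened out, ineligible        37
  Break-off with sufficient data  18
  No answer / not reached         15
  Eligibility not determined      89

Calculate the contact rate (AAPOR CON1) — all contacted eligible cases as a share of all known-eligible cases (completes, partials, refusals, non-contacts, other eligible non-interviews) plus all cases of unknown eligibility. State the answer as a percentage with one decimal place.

72.5%

Num: 173 + 18 + 63 + 20 = 274
Base: 173 + 18 + 63 + 15 + 20 + 89 = 378
CON1 = 274 / 378 = 0.7249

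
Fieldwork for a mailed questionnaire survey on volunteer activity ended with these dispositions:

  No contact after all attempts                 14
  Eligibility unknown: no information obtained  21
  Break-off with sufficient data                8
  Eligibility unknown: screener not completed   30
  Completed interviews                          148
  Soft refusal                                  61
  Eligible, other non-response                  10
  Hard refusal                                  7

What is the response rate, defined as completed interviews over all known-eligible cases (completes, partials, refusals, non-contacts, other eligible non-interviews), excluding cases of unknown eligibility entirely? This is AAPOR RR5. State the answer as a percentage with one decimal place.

Refusals = 7 + 61 = 68
Undetermined eligibility = 30 + 21 = 51
Numerator: 148
Denom: 148 + 8 + 68 + 14 + 10 = 248
RR5 = 148 / 248 = 0.5968

59.7%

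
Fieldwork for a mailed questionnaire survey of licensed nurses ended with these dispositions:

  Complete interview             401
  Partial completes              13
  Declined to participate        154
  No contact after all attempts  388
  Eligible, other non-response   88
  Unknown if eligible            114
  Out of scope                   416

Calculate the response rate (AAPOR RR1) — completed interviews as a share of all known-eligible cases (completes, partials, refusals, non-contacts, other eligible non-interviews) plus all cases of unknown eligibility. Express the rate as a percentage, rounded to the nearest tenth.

34.6%

Numerator: 401
Base: 401 + 13 + 154 + 388 + 88 + 114 = 1158
RR1 = 401 / 1158 = 0.3463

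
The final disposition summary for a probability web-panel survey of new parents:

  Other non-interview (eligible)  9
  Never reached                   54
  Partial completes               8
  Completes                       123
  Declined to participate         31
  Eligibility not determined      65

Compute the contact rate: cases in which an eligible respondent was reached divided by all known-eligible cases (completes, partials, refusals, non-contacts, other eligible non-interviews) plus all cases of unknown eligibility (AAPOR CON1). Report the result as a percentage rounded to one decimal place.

59.0%

Num → 123 + 8 + 31 + 9 = 171
Denominator → 123 + 8 + 31 + 54 + 9 + 65 = 290
CON1 = 171 / 290 = 0.5897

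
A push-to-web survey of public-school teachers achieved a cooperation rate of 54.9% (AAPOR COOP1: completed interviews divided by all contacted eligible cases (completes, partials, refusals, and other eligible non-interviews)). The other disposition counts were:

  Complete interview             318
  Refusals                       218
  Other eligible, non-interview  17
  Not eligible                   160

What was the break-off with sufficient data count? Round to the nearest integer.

COOP1 = 318 / D = 0.549
D = 318 / 0.549 = 579.2
Rest of base = 553
break-off with sufficient data = 579.2 − 553 ≈ 26

26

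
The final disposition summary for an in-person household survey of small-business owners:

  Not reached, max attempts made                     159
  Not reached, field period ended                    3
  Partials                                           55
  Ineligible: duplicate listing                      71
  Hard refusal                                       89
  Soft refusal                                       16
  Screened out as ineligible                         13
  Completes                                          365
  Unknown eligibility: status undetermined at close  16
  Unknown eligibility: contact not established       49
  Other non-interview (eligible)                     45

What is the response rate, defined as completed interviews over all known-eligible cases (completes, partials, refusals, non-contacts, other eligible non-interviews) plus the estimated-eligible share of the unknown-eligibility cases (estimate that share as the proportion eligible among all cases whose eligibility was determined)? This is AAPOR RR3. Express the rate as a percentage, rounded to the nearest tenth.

Refused = 89 + 16 = 105
No contact after all attempts = 3 + 159 = 162
Undetermined eligibility = 49 + 16 = 65
Screened out, ineligible = 13 + 71 = 84
Numerator: 365
Eligible (known): 365 + 55 + 105 + 162 + 45 = 732
e = 732 / (732 + 84) = 732 / 816 = 0.8971
Eligible share of unknowns: 0.8971 × 65 = 58.31
Denom: 732 + 58.31 = 790.31
RR3 = 365 / 790.31 = 0.4618

46.2%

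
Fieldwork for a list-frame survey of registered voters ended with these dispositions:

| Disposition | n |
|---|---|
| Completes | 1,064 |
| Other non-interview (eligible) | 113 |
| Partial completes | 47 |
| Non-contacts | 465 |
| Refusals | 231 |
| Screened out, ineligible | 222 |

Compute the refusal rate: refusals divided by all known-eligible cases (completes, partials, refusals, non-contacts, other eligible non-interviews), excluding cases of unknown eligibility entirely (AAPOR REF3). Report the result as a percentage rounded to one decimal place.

12.0%

Num: 231
Denom: 1064 + 47 + 231 + 465 + 113 = 1920
REF3 = 231 / 1920 = 0.1203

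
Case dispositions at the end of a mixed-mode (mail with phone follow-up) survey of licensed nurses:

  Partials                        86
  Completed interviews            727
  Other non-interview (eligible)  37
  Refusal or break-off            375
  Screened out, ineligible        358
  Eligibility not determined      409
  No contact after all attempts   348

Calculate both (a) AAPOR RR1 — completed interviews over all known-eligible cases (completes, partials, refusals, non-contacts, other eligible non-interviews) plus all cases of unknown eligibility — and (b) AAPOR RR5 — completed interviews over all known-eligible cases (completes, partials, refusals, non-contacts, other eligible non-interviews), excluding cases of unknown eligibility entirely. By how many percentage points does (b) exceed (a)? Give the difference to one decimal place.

Top = 727
Denominator = 727 + 86 + 375 + 348 + 37 + 409 = 1982
RR1 = 727 / 1982 = 0.3668
Denominator = 727 + 86 + 375 + 348 + 37 = 1573
RR5 = 727 / 1573 = 0.4622
Difference = 46.22 − 36.68 = 9.54 percentage points

9.5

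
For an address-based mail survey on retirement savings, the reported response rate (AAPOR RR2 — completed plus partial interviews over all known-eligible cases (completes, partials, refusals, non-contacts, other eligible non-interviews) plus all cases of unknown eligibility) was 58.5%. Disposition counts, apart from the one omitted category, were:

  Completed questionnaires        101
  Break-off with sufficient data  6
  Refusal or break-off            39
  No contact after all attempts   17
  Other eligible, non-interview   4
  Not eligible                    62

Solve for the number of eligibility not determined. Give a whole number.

16

Top: 101 + 6 = 107
RR2 = 107 / D = 0.585
D = 107 / 0.585 = 182.9
Other denominator terms total 167
eligibility not determined = 182.9 − 167 ≈ 16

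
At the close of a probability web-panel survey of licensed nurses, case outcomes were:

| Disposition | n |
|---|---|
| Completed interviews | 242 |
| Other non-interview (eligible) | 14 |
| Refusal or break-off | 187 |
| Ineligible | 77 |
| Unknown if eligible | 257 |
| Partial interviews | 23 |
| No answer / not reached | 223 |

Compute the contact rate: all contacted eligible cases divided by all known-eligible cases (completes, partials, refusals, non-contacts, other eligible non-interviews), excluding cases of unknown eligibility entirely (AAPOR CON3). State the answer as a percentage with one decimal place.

67.6%

Numerator = 242 + 23 + 187 + 14 = 466
Denom = 242 + 23 + 187 + 223 + 14 = 689
CON3 = 466 / 689 = 0.6763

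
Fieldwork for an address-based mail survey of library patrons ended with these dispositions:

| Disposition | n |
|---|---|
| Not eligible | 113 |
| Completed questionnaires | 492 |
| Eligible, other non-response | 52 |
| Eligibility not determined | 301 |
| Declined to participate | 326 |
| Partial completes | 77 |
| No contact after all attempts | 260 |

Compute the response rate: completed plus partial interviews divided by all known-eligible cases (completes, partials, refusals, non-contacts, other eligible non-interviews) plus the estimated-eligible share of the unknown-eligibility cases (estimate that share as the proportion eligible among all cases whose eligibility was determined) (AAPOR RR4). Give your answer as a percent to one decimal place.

Num: 492 + 77 = 569
Known eligible: 492 + 77 + 326 + 260 + 52 = 1207
e = 1207 / (1207 + 113) = 1207 / 1320 = 0.9144
e × U: 0.9144 × 301 = 275.23
Denom: 1207 + 275.23 = 1482.23
RR4 = 569 / 1482.23 = 0.3839

38.4%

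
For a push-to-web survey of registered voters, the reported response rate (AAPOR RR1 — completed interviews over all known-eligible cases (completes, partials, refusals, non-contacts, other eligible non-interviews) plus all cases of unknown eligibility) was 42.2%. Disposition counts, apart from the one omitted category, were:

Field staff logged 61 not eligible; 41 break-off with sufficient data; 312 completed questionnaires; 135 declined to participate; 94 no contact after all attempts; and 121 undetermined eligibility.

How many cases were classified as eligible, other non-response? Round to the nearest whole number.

36

RR1 = 312 / D = 0.422
D = 312 / 0.422 = 739.3
Rest of base = 703
eligible, other non-response = 739.3 − 703 ≈ 36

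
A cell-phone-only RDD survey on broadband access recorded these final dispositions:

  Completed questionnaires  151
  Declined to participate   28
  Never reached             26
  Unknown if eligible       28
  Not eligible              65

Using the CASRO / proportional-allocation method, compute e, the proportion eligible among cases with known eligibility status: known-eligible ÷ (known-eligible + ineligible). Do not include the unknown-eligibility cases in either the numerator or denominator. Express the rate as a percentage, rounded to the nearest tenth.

75.9%

Eligible (known) → 151 + 28 + 26 = 205
e = 205 / (205 + 65) = 205 / 270 = 0.7593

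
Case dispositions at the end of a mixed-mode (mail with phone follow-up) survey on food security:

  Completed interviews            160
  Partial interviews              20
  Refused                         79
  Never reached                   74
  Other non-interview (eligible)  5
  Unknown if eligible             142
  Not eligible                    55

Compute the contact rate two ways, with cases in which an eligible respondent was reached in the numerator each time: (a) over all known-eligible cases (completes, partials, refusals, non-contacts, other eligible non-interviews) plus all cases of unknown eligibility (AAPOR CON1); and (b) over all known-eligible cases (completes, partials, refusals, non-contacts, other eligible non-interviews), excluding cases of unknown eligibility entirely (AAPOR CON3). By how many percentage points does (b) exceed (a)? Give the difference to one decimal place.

23.1

Num → 160 + 20 + 79 + 5 = 264
Base → 160 + 20 + 79 + 74 + 5 + 142 = 480
CON1 = 264 / 480 = 0.5500
Base → 160 + 20 + 79 + 74 + 5 = 338
CON3 = 264 / 338 = 0.7811
Difference = 78.11 − 55.00 = 23.11 percentage points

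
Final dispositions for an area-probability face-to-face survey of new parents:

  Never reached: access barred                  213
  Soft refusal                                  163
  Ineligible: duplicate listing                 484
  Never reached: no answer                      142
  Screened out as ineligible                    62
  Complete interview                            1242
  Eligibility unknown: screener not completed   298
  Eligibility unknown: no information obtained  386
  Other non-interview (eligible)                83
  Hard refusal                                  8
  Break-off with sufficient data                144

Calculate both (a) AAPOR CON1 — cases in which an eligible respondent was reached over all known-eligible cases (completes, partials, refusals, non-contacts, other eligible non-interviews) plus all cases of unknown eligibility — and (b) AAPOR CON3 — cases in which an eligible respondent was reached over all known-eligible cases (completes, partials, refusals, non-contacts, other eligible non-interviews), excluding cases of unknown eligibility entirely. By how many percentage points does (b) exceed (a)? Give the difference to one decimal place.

21.0

Declined to participate = 8 + 163 = 171
No answer / not reached = 142 + 213 = 355
Eligibility not determined = 298 + 386 = 684
Out of scope = 62 + 484 = 546
Numerator: 1242 + 144 + 171 + 83 = 1640
Base: 1242 + 144 + 171 + 355 + 83 + 684 = 2679
CON1 = 1640 / 2679 = 0.6122
Base: 1242 + 144 + 171 + 355 + 83 = 1995
CON3 = 1640 / 1995 = 0.8221
Difference = 82.21 − 61.22 = 20.99 percentage points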